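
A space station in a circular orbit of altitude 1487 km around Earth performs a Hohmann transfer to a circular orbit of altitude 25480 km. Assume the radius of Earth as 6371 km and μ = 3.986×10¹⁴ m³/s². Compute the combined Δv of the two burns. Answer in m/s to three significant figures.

Δv_total ≈ 3210 m/s

r₁ = 6371 + 1487 = 7858.0 km = 7.8580×10⁶ m.
r₂ = 6371 + 25480 = 31851 km = 3.1851×10⁷ m.
Transfer ellipse a_t = (r₁ + r₂)/2 = 1.985×10⁷ m.
At r₁: circular v_c1 = √(μ/r₁) = 7122 m/s; transfer-perigee v_p = √[μ(2/r₁ − 1/a_t)] = 9021 m/s.
Δv₁ = v_p − v_c1 = 1899 m/s.
At r₂: circular v_c2 = √(μ/r₂) = 3538 m/s; transfer-apogee v_a = √[μ(2/r₂ − 1/a_t)] = 2226 m/s.
Δv₂ = v_c2 − v_a = 1312 m/s.
Total Δv = Δv₁ + Δv₂ = 3211 m/s.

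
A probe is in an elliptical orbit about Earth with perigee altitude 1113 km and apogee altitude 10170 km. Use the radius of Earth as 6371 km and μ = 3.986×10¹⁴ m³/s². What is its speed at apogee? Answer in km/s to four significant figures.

v ≈ 3.875 km/s

r_p = 6371 + 1113 = 7484.0 km = 7.4840×10⁶ m.
r_a = 6371 + 10170 = 16541 km = 1.6541×10⁷ m.
Semi-major axis a = (r_p + r_a)/2 = 12012 km = 1.201×10⁷ m.
Vis-viva: v² = μ(2/r − 1/a) = 3.986×10¹⁴ × (1.209×10⁻⁷ − 8.325×10⁻⁸) = 1.501×10⁷ m²/s².
v = 3875 m/s = 3.875 km/s.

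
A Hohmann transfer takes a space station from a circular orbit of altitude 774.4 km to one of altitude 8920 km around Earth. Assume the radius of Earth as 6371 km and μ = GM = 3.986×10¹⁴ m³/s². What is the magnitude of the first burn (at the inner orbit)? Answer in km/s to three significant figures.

Δv ≈ 1.25 km/s

r₁ = 6371 + 774.4 = 7145.4 km = 7.1454×10⁶ m.
r₂ = 6371 + 8920 = 15291 km = 1.5291×10⁷ m.
Transfer ellipse a_t = (r₁ + r₂)/2 = 1.122×10⁷ m.
At r₁: circular v_c1 = √(μ/r₁) = 7469 m/s; transfer-perigee v_p = √[μ(2/r₁ − 1/a_t)] = 8720 m/s.
Δv₁ = v_p − v_c1 = 1251 m/s.
= 1.251 km/s.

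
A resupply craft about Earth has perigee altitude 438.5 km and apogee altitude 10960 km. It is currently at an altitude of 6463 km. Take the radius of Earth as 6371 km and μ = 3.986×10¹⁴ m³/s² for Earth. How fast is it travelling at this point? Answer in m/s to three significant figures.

v ≈ 5390 m/s

r_p = 6371 + 438.5 = 6809.5 km = 6.8095×10⁶ m.
r_a = 6371 + 10960 = 17331 km = 1.7331×10⁷ m.
r = 6371 + 6463 = 12834 km = 1.283×10⁷ m.
Semi-major axis a = (r_p + r_a)/2 = 12070 km = 1.207×10⁷ m.
Vis-viva: v² = μ(2/r − 1/a) = 3.986×10¹⁴ × (1.558×10⁻⁷ − 8.285×10⁻⁸) = 2.909×10⁷ m²/s².
v = 5394 m/s.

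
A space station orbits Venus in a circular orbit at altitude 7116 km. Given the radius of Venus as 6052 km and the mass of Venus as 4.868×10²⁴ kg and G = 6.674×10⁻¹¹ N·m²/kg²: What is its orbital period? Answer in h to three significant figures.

μ = GM = 6.674×10⁻¹¹ × 4.868×10²⁴ = 3.249×10¹⁴ m³/s².
r = 6052 + 7116 = 13168 km = 1.3168×10⁷ m.
Kepler's third law: T = 2π√(r³/μ) = 2π√((1.317×10⁷)³ / 3.249×10¹⁴).
r³/μ = 7.028×10⁶ s², so T = 2π × 2.651×10³ = 1.666×10⁴ s.
Converting: 1.666×10⁴ s ÷ 3600 = 4.627 h.

T ≈ 4.63 h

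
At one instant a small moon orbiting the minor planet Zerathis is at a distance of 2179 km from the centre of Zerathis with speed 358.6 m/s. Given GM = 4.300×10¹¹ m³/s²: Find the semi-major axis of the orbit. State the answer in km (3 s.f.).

r = 2.179×10⁶ m.
Vis-viva rearranged: 1/a = 2/r − v²/μ = 9.179×10⁻⁷ − 2.991×10⁻⁷ = 6.188×10⁻⁷ m⁻¹.
a = 1.616×10⁶ m = 1616.0 km.

a ≈ 1620 km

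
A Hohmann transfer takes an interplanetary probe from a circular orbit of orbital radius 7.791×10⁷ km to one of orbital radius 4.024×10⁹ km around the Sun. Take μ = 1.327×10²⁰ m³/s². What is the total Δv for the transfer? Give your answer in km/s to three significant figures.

r₁ = 7.791×10⁷ km = 7.791×10¹⁰ m.
r₂ = 4.024×10⁹ km = 4.024×10¹² m.
Transfer ellipse a_t = (r₁ + r₂)/2 = 2.051×10¹² m.
At r₁: circular v_c1 = √(μ/r₁) = 41270 m/s; transfer-perihelion v_p = √[μ(2/r₁ − 1/a_t)] = 57810 m/s.
Δv₁ = v_p − v_c1 = 16540 m/s.
At r₂: circular v_c2 = √(μ/r₂) = 5743 m/s; transfer-aphelion v_a = √[μ(2/r₂ − 1/a_t)] = 1119 m/s.
Δv₂ = v_c2 − v_a = 4623 m/s.
Total Δv = Δv₁ + Δv₂ = 21160 m/s = 21.16 km/s.

Δv_total ≈ 21.2 km/s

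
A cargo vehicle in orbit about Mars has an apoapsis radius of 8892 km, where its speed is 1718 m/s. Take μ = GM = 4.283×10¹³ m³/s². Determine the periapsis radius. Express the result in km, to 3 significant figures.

r_a = 8.892×10⁶ m.
Specific energy ε = v²/2 − μ/r = -3.341×10⁶ J/kg, so a = −μ/(2ε) = 6.410×10⁶ m.
The apsides satisfy r_p + r_a = 2a, so the periapsis radius is 2a − r_a = 3.928×10⁶ m = 3927.8 km.

periapsis radius ≈ 3930 km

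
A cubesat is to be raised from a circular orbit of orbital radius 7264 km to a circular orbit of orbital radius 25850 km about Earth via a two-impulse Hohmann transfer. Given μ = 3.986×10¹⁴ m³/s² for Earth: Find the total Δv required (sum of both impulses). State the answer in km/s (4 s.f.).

Δv_total ≈ 3.174 km/s

r₁ = 7264 km = 7.264×10⁶ m.
r₂ = 25850 km = 2.585×10⁷ m.
Transfer ellipse a_t = (r₁ + r₂)/2 = 1.656×10⁷ m.
At r₁: circular v_c1 = √(μ/r₁) = 7408 m/s; transfer-perigee v_p = √[μ(2/r₁ − 1/a_t)] = 9256 m/s.
Δv₁ = v_p − v_c1 = 1848 m/s.
At r₂: circular v_c2 = √(μ/r₂) = 3927 m/s; transfer-apogee v_a = √[μ(2/r₂ − 1/a_t)] = 2601 m/s.
Δv₂ = v_c2 − v_a = 1326 m/s.
Total Δv = Δv₁ + Δv₂ = 3174 m/s = 3.174 km/s.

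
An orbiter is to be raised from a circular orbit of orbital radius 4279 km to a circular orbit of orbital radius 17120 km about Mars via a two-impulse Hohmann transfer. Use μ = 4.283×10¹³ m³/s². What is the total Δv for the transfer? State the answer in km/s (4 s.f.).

Δv_total ≈ 1.420 km/s

r₁ = 4279 km = 4.279×10⁶ m.
r₂ = 17120 km = 1.712×10⁷ m.
Transfer ellipse a_t = (r₁ + r₂)/2 = 1.070×10⁷ m.
At r₁: circular v_c1 = √(μ/r₁) = 3164 m/s; transfer-periapsis v_p = √[μ(2/r₁ − 1/a_t)] = 4002 m/s.
Δv₁ = v_p − v_c1 = 838.2 m/s.
At r₂: circular v_c2 = √(μ/r₂) = 1582 m/s; transfer-apoapsis v_a = √[μ(2/r₂ − 1/a_t)] = 1000 m/s.
Δv₂ = v_c2 − v_a = 581.4 m/s.
Total Δv = Δv₁ + Δv₂ = 1420 m/s = 1.420 km/s.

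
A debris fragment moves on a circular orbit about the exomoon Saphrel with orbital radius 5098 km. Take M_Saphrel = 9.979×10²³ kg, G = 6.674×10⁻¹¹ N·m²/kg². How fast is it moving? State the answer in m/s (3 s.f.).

μ = GM = 6.674×10⁻¹¹ × 9.979×10²³ = 6.660×10¹³ m³/s².
r = 5098 km = 5.098×10⁶ m.
For a circular orbit v = √(μ/r) = √(6.660×10¹³ / 5.098×10⁶) = √(1.306×10⁷) = 3614 m/s.

v ≈ 3610 m/s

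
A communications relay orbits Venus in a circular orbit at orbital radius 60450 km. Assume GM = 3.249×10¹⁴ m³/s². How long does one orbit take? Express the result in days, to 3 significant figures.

r = 60450 km = 6.045×10⁷ m.
Kepler's third law: T = 2π√(r³/μ) = 2π√((6.045×10⁷)³ / 3.249×10¹⁴).
r³/μ = 6.799×10⁸ s², so T = 2π × 2.607×10⁴ = 1.638×10⁵ s.
Converting: 1.638×10⁵ s ÷ 86400 = 1.896 days.

T ≈ 1.90 days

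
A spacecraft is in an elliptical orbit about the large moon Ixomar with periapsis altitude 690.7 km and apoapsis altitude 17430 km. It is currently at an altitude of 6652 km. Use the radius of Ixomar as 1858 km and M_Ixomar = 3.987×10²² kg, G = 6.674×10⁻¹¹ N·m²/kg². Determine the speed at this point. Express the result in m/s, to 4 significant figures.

v ≈ 617.8 m/s

μ = GM = 6.674×10⁻¹¹ × 3.987×10²² = 2.661×10¹² m³/s².
r_p = 1858 + 690.7 = 2548.7 km = 2.5487×10⁶ m.
r_a = 1858 + 17430 = 19288 km = 1.9288×10⁷ m.
r = 1858 + 6652 = 8510.0 km = 8.510×10⁶ m.
Semi-major axis a = (r_p + r_a)/2 = 10918 km = 1.092×10⁷ m.
Vis-viva: v² = μ(2/r − 1/a) = 2.661×10¹² × (2.350×10⁻⁷ − 9.159×10⁻⁸) = 3.817×10⁵ m²/s².
v = 617.8 m/s.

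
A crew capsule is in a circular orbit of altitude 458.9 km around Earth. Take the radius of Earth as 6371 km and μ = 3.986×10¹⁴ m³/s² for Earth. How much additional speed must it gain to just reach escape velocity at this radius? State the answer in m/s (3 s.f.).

Δv ≈ 3160 m/s

r = 6371 + 458.9 = 6829.9 km = 6.8299×10⁶ m.
Circular speed v_c = √(μ/r) = 7639 m/s.
Escape speed v_esc = √(2μ/r) = √2 × v_c = 10800 m/s.
Δv = v_esc − v_c = 3164 m/s.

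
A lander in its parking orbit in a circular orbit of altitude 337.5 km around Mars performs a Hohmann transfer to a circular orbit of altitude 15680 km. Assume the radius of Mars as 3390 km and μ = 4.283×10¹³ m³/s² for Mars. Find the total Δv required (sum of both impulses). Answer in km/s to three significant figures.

Δv_total ≈ 1.64 km/s

r₁ = 3390 + 337.5 = 3727.5 km = 3.7275×10⁶ m.
r₂ = 3390 + 15680 = 19070 km = 1.9070×10⁷ m.
Transfer ellipse a_t = (r₁ + r₂)/2 = 1.140×10⁷ m.
At r₁: circular v_c1 = √(μ/r₁) = 3390 m/s; transfer-periapsis v_p = √[μ(2/r₁ − 1/a_t)] = 4384 m/s.
Δv₁ = v_p − v_c1 = 994.7 m/s.
At r₂: circular v_c2 = √(μ/r₂) = 1499 m/s; transfer-apoapsis v_a = √[μ(2/r₂ − 1/a_t)] = 857.0 m/s.
Δv₂ = v_c2 − v_a = 641.6 m/s.
Total Δv = Δv₁ + Δv₂ = 1636 m/s = 1.636 km/s.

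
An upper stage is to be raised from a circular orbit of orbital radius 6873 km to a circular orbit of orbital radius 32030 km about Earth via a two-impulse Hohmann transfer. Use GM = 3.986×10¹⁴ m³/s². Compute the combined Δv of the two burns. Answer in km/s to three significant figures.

r₁ = 6873 km = 6.873×10⁶ m.
r₂ = 32030 km = 3.203×10⁷ m.
Transfer ellipse a_t = (r₁ + r₂)/2 = 1.945×10⁷ m.
At r₁: circular v_c1 = √(μ/r₁) = 7615 m/s; transfer-perigee v_p = √[μ(2/r₁ − 1/a_t)] = 9772 m/s.
Δv₁ = v_p − v_c1 = 2157 m/s.
At r₂: circular v_c2 = √(μ/r₂) = 3528 m/s; transfer-apogee v_a = √[μ(2/r₂ − 1/a_t)] = 2097 m/s.
Δv₂ = v_c2 − v_a = 1431 m/s.
Total Δv = Δv₁ + Δv₂ = 3588 m/s = 3.588 km/s.

Δv_total ≈ 3.59 km/s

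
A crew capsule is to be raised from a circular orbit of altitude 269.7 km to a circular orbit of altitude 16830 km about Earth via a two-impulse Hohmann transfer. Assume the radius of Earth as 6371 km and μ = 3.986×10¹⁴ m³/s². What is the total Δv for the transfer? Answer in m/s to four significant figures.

r₁ = 6371 + 269.7 = 6640.7 km = 6.6407×10⁶ m.
r₂ = 6371 + 16830 = 23201 km = 2.3201×10⁷ m.
Transfer ellipse a_t = (r₁ + r₂)/2 = 1.492×10⁷ m.
At r₁: circular v_c1 = √(μ/r₁) = 7748 m/s; transfer-perigee v_p = √[μ(2/r₁ − 1/a_t)] = 9661 m/s.
Δv₁ = v_p − v_c1 = 1913 m/s.
At r₂: circular v_c2 = √(μ/r₂) = 4145 m/s; transfer-apogee v_a = √[μ(2/r₂ − 1/a_t)] = 2765 m/s.
Δv₂ = v_c2 − v_a = 1380 m/s.
Total Δv = Δv₁ + Δv₂ = 3293 m/s.

Δv_total ≈ 3293 m/s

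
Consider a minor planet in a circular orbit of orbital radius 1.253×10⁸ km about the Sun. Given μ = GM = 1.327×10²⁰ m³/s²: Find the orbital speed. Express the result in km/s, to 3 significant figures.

r = 1.253×10⁸ km = 1.253×10¹¹ m.
For a circular orbit v = √(μ/r) = √(1.327×10²⁰ / 1.253×10¹¹) = √(1.059×10⁹) = 32540 m/s.
That is 32.54 km/s.

v ≈ 32.5 km/s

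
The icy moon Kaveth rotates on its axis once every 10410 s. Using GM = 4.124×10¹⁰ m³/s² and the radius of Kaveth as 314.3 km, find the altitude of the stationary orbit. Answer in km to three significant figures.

A synchronous orbit has period T, so by Kepler's third law a = (μT²/4π²)^(1/3).
μT²/4π² = 4.124×10¹⁰ × (1.041×10⁴)² / 39.48 = 1.132×10¹⁷ m³.
a = 4.837×10⁵ m = 483.75 km.
Altitude h = a − R = 483.75 − 314.3 = 169.45 km.

h_sync ≈ 169 km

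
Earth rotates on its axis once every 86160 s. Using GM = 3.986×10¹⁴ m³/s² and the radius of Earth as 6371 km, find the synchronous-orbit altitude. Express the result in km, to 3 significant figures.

h_sync ≈ 35800 km

A synchronous orbit has period T, so by Kepler's third law a = (μT²/4π²)^(1/3).
μT²/4π² = 3.986×10¹⁴ × (8.616×10⁴)² / 39.48 = 7.495×10²² m³.
a = 4.216×10⁷ m = 42163 km.
Altitude h = a − R = 42163 − 6371 = 35792 km.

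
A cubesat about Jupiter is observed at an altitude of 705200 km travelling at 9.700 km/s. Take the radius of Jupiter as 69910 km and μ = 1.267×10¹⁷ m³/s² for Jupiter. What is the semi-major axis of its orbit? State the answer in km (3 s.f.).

a ≈ 5.44×10⁵ km

r = 69910 + 705200 = 7.7511×10⁵ km = 7.751×10⁸ m.
Specific orbital energy ε = v²/2 − μ/r = (9700)²/2 − 1.267×10¹⁷/7.751×10⁸ = -1.164×10⁸ J/kg.
Since ε = −μ/(2a), a = −μ/(2ε) = 5.442×10⁸ m = 5.4417×10⁵ km.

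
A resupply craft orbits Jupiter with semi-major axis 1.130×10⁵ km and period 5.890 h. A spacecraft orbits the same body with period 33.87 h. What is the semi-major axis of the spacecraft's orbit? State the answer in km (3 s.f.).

a₂ ≈ 3.63×10⁵ km

Kepler's third law: a³ ∝ T², so a₂ = a₁ (T₂/T₁)^(2/3).
T₂/T₁ = 5.750, (T₂/T₁)^(2/3) = 3.210.
a₂ = 1.130×10⁵ × 3.210 = 3.627×10⁵ km.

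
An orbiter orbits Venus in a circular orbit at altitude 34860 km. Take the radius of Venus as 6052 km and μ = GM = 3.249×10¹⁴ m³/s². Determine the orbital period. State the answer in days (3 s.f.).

T ≈ 1.06 days

r = 6052 + 34860 = 40912 km = 4.0912×10⁷ m.
Kepler's third law: T = 2π√(r³/μ) = 2π√((4.091×10⁷)³ / 3.249×10¹⁴).
r³/μ = 2.108×10⁸ s², so T = 2π × 1.452×10⁴ = 9.122×10⁴ s.
Converting: 9.122×10⁴ s ÷ 86400 = 1.056 days.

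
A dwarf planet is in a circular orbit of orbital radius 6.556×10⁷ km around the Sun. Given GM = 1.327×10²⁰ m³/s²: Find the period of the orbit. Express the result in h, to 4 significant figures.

r = 6.556×10⁷ km = 6.556×10¹⁰ m.
Kepler's third law: T = 2π√(r³/μ) = 2π√((6.556×10¹⁰)³ / 1.327×10²⁰).
r³/μ = 2.123×10¹² s², so T = 2π × 1.457×10⁶ = 9.156×10⁶ s.
Converting: 9.156×10⁶ s ÷ 3600 = 2543 h.

T ≈ 2543 h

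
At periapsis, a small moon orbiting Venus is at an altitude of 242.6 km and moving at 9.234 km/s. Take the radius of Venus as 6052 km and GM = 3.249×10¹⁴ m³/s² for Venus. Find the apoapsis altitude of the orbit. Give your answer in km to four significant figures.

r_p = 6052 + 242.6 = 6294.6 km = 6.295×10⁶ m.
Specific energy ε = v²/2 − μ/r = -8.982×10⁶ J/kg, so a = −μ/(2ε) = 1.809×10⁷ m.
The apsides satisfy r_p + r_a = 2a, so the apoapsis radius is 2a − r_p = 2.988×10⁷ m = 29877 km.
Apoapsis altitude = 29877 − 6052 = 23825 km.

apoapsis altitude ≈ 23820 km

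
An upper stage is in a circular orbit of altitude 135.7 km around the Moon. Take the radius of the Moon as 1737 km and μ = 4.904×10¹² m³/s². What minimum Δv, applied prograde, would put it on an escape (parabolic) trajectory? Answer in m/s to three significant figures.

r = 1737 + 135.7 = 1872.7 km = 1.8727×10⁶ m.
Circular speed v_c = √(μ/r) = 1618 m/s.
Escape speed v_esc = √(2μ/r) = √2 × v_c = 2289 m/s.
Δv = v_esc − v_c = 670.3 m/s.

Δv ≈ 670 m/s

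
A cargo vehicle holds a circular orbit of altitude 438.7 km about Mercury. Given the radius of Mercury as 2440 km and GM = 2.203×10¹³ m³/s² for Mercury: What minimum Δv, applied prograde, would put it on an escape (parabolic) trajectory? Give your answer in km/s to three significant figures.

Δv ≈ 1.15 km/s

r = 2440 + 438.7 = 2878.7 km = 2.8787×10⁶ m.
Circular speed v_c = √(μ/r) = 2766 m/s.
Escape speed v_esc = √(2μ/r) = √2 × v_c = 3912 m/s.
Δv = v_esc − v_c = 1146 m/s = 1.146 km/s.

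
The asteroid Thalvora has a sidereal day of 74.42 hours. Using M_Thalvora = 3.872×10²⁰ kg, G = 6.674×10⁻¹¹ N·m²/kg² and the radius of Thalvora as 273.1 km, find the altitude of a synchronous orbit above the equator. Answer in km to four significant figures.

μ = GM = 6.674×10⁻¹¹ × 3.872×10²⁰ = 2.584×10¹⁰ m³/s².
T = 74.42 hours = 2.679×10⁵ s.
A synchronous orbit has period T, so by Kepler's third law a = (μT²/4π²)^(1/3).
μT²/4π² = 2.584×10¹⁰ × (2.679×10⁵)² / 39.48 = 4.698×10¹⁹ m³.
a = 3.608×10⁶ m = 3608.4 km.
Altitude h = a − R = 3608.4 − 273.1 = 3335.3 km.

h_sync ≈ 3335 km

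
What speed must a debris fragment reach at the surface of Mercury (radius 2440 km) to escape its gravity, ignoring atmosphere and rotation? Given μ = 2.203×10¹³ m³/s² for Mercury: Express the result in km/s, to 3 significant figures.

v_esc ≈ 4.25 km/s

r = R = 2.440×10⁶ m.
Escape speed v_esc = √(2μ/r) = √(2 × 2.203×10¹³ / 2.440×10⁶) = √(1.806×10⁷) = 4249 m/s.
= 4.249 km/s.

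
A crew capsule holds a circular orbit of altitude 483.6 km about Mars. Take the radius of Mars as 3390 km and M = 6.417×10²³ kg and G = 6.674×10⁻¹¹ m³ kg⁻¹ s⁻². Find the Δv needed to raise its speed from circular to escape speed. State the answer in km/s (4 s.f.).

μ = GM = 6.674×10⁻¹¹ × 6.417×10²³ = 4.283×10¹³ m³/s².
r = 3390 + 483.6 = 3873.6 km = 3.8736×10⁶ m.
Circular speed v_c = √(μ/r) = 3325 m/s.
Escape speed v_esc = √(2μ/r) = √2 × v_c = 4702 m/s.
Δv = v_esc − v_c = 1377 m/s = 1.377 km/s.

Δv ≈ 1.377 km/s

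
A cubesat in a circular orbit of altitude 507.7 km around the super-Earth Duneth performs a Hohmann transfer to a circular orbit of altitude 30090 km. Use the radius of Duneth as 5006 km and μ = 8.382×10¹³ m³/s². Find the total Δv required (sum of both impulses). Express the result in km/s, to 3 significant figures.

Δv_total ≈ 1.97 km/s

r₁ = 5006 + 507.7 = 5513.7 km = 5.5137×10⁶ m.
r₂ = 5006 + 30090 = 35096 km = 3.5096×10⁷ m.
Transfer ellipse a_t = (r₁ + r₂)/2 = 2.030×10⁷ m.
At r₁: circular v_c1 = √(μ/r₁) = 3899 m/s; transfer-periapsis v_p = √[μ(2/r₁ − 1/a_t)] = 5126 m/s.
Δv₁ = v_p − v_c1 = 1227 m/s.
At r₂: circular v_c2 = √(μ/r₂) = 1545 m/s; transfer-apoapsis v_a = √[μ(2/r₂ − 1/a_t)] = 805.3 m/s.
Δv₂ = v_c2 − v_a = 740.1 m/s.
Total Δv = Δv₁ + Δv₂ = 1967 m/s = 1.967 km/s.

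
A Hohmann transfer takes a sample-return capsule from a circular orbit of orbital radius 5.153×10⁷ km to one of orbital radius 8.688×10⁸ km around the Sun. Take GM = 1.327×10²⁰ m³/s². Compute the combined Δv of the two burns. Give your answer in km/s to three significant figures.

r₁ = 5.153×10⁷ km = 5.153×10¹⁰ m.
r₂ = 8.688×10⁸ km = 8.688×10¹¹ m.
Transfer ellipse a_t = (r₁ + r₂)/2 = 4.602×10¹¹ m.
At r₁: circular v_c1 = √(μ/r₁) = 50750 m/s; transfer-perihelion v_p = √[μ(2/r₁ − 1/a_t)] = 69730 m/s.
Δv₁ = v_p − v_c1 = 18980 m/s.
At r₂: circular v_c2 = √(μ/r₂) = 12360 m/s; transfer-aphelion v_a = √[μ(2/r₂ − 1/a_t)] = 4136 m/s.
Δv₂ = v_c2 − v_a = 8223 m/s.
Total Δv = Δv₁ + Δv₂ = 27200 m/s = 27.20 km/s.

Δv_total ≈ 27.2 km/s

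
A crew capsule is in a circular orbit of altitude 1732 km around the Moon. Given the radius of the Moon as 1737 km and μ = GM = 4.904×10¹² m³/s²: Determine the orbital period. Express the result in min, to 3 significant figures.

r = 1737 + 1732 = 3469.0 km = 3.4690×10⁶ m.
Kepler's third law: T = 2π√(r³/μ) = 2π√((3.469×10⁶)³ / 4.904×10¹²).
r³/μ = 8.513×10⁶ s², so T = 2π × 2.918×10³ = 1.833×10⁴ s.
Converting: 1.833×10⁴ s ÷ 60.00 = 305.5 min.

T ≈ 306 min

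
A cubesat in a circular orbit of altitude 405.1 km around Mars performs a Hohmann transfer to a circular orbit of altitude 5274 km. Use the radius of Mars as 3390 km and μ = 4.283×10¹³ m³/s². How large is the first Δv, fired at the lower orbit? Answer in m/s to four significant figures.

Δv ≈ 602.4 m/s

r₁ = 3390 + 405.1 = 3795.1 km = 3.7951×10⁶ m.
r₂ = 3390 + 5274 = 8664.0 km = 8.6640×10⁶ m.
Transfer ellipse a_t = (r₁ + r₂)/2 = 6.230×10⁶ m.
At r₁: circular v_c1 = √(μ/r₁) = 3359 m/s; transfer-periapsis v_p = √[μ(2/r₁ − 1/a_t)] = 3962 m/s.
Δv₁ = v_p − v_c1 = 602.4 m/s.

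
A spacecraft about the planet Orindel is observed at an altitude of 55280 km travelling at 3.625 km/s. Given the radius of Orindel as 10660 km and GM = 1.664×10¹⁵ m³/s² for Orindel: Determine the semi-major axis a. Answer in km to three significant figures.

r = 10660 + 55280 = 65940 km = 6.594×10⁷ m.
Vis-viva rearranged: 1/a = 2/r − v²/μ = 3.033×10⁻⁸ − 7.897×10⁻⁹ = 2.243×10⁻⁸ m⁻¹.
a = 4.458×10⁷ m = 44576 km.

a ≈ 44600 km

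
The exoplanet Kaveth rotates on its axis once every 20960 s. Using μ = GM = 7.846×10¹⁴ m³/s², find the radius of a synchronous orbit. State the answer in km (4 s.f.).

A synchronous orbit has period T, so by Kepler's third law a = (μT²/4π²)^(1/3).
μT²/4π² = 7.846×10¹⁴ × (2.096×10⁴)² / 39.48 = 8.731×10²¹ m³.
a = 2.059×10⁷ m = 20592 km.

r_sync ≈ 20590 km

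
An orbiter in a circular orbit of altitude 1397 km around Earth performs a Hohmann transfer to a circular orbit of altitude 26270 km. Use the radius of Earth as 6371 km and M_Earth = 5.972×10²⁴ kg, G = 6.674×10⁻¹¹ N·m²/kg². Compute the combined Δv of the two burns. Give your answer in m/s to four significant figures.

μ = GM = 6.674×10⁻¹¹ × 5.972×10²⁴ = 3.986×10¹⁴ m³/s².
r₁ = 6371 + 1397 = 7768.0 km = 7.7680×10⁶ m.
r₂ = 6371 + 26270 = 32641 km = 3.2641×10⁷ m.
Transfer ellipse a_t = (r₁ + r₂)/2 = 2.020×10⁷ m.
At r₁: circular v_c1 = √(μ/r₁) = 7163 m/s; transfer-perigee v_p = √[μ(2/r₁ − 1/a_t)] = 9104 m/s.
Δv₁ = v_p − v_c1 = 1941 m/s.
At r₂: circular v_c2 = √(μ/r₂) = 3494 m/s; transfer-apogee v_a = √[μ(2/r₂ − 1/a_t)] = 2167 m/s.
Δv₂ = v_c2 − v_a = 1328 m/s.
Total Δv = Δv₁ + Δv₂ = 3269 m/s.

Δv_total ≈ 3269 m/s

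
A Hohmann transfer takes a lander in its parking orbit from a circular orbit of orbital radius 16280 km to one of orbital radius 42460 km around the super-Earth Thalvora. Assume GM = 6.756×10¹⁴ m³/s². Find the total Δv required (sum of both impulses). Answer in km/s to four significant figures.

r₁ = 16280 km = 1.628×10⁷ m.
r₂ = 42460 km = 4.246×10⁷ m.
Transfer ellipse a_t = (r₁ + r₂)/2 = 2.937×10⁷ m.
At r₁: circular v_c1 = √(μ/r₁) = 6442 m/s; transfer-periapsis v_p = √[μ(2/r₁ − 1/a_t)] = 7746 m/s.
Δv₁ = v_p − v_c1 = 1304 m/s.
At r₂: circular v_c2 = √(μ/r₂) = 3989 m/s; transfer-apoapsis v_a = √[μ(2/r₂ − 1/a_t)] = 2970 m/s.
Δv₂ = v_c2 − v_a = 1019 m/s.
Total Δv = Δv₁ + Δv₂ = 2323 m/s = 2.323 km/s.

Δv_total ≈ 2.323 km/s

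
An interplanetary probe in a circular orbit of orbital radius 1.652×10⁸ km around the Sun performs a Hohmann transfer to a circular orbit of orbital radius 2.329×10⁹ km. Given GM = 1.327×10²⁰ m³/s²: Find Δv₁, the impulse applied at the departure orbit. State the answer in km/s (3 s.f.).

Δv ≈ 10.4 km/s

r₁ = 1.652×10⁸ km = 1.652×10¹¹ m.
r₂ = 2.329×10⁹ km = 2.329×10¹² m.
Transfer ellipse a_t = (r₁ + r₂)/2 = 1.247×10¹² m.
At r₁: circular v_c1 = √(μ/r₁) = 28340 m/s; transfer-perihelion v_p = √[μ(2/r₁ − 1/a_t)] = 38730 m/s.
Δv₁ = v_p − v_c1 = 10390 m/s.
= 10.39 km/s.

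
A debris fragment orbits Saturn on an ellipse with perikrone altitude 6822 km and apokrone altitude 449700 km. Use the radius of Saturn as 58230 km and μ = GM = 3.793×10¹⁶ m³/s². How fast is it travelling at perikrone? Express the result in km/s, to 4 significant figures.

r_p = 58230 + 6822 = 65052 km = 6.5052×10⁷ m.
r_a = 58230 + 449700 = 507930 km = 5.0793×10⁸ m.
Semi-major axis a = (r_p + r_a)/2 = 2.8649×10⁵ km = 2.865×10⁸ m.
Vis-viva: v² = μ(2/r − 1/a) = 3.793×10¹⁶ × (3.074×10⁻⁸ − 3.491×10⁻⁹) = 1.034×10⁹ m²/s².
v = 32150 m/s = 32.15 km/s.

v ≈ 32.15 km/s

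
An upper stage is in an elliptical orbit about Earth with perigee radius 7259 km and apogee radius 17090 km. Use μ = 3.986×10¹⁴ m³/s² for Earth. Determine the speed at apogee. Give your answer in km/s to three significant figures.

Semi-major axis a = (r_p + r_a)/2 = 12174 km = 1.217×10⁷ m.
Vis-viva: v² = μ(2/r − 1/a) = 3.986×10¹⁴ × (1.170×10⁻⁷ − 8.214×10⁻⁸) = 1.391×10⁷ m²/s².
v = 3729 m/s = 3.729 km/s.

v ≈ 3.73 km/s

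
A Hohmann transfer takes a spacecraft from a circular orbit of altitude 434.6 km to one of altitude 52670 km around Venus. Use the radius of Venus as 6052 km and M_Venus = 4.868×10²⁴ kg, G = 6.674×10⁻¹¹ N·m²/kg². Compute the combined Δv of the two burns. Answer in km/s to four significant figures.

μ = GM = 6.674×10⁻¹¹ × 4.868×10²⁴ = 3.249×10¹⁴ m³/s².
r₁ = 6052 + 434.6 = 6486.6 km = 6.4866×10⁶ m.
r₂ = 6052 + 52670 = 58722 km = 5.8722×10⁷ m.
Transfer ellipse a_t = (r₁ + r₂)/2 = 3.260×10⁷ m.
At r₁: circular v_c1 = √(μ/r₁) = 7077 m/s; transfer-periapsis v_p = √[μ(2/r₁ − 1/a_t)] = 9498 m/s.
Δv₁ = v_p − v_c1 = 2421 m/s.
At r₂: circular v_c2 = √(μ/r₂) = 2352 m/s; transfer-apoapsis v_a = √[μ(2/r₂ − 1/a_t)] = 1049 m/s.
Δv₂ = v_c2 − v_a = 1303 m/s.
Total Δv = Δv₁ + Δv₂ = 3724 m/s = 3.724 km/s.

Δv_total ≈ 3.724 km/s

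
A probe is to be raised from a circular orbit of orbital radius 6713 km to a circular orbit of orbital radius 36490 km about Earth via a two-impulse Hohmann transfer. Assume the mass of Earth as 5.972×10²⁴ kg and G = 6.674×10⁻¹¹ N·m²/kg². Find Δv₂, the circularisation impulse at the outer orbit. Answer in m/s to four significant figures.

μ = GM = 6.674×10⁻¹¹ × 5.972×10²⁴ = 3.986×10¹⁴ m³/s².
r₁ = 6713 km = 6.713×10⁶ m.
r₂ = 36490 km = 3.649×10⁷ m.
Transfer ellipse a_t = (r₁ + r₂)/2 = 2.160×10⁷ m.
At r₁: circular v_c1 = √(μ/r₁) = 7705 m/s; transfer-perigee v_p = √[μ(2/r₁ − 1/a_t)] = 10010 m/s.
At r₂: circular v_c2 = √(μ/r₂) = 3305 m/s; transfer-apogee v_a = √[μ(2/r₂ − 1/a_t)] = 1842 m/s.
Δv₂ = v_c2 − v_a = 1463 m/s.

Δv ≈ 1463 m/s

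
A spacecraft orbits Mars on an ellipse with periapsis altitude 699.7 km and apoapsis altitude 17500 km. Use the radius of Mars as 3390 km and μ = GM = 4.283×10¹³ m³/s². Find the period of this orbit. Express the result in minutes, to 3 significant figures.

r_p = 3390 + 699.7 = 4089.7 km = 4.0897×10⁶ m.
r_a = 3390 + 17500 = 20890 km = 2.0890×10⁷ m.
Semi-major axis a = (r_p + r_a)/2 = (4089.7 + 20890)/2 = 12490 km = 1.249×10⁷ m.
By Kepler's third law T = 2π√(a³/μ) = 2π × 6.745×10³ = 4.238×10⁴ s.
= 706.3 minutes.

T ≈ 706 minutes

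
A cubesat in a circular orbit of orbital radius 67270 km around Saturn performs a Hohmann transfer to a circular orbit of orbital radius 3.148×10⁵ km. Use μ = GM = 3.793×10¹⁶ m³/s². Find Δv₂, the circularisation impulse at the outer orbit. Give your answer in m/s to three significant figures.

Δv ≈ 4460 m/s

r₁ = 67270 km = 6.727×10⁷ m.
r₂ = 3.148×10⁵ km = 3.148×10⁸ m.
Transfer ellipse a_t = (r₁ + r₂)/2 = 1.910×10⁸ m.
At r₁: circular v_c1 = √(μ/r₁) = 23750 m/s; transfer-perikrone v_p = √[μ(2/r₁ − 1/a_t)] = 30480 m/s.
At r₂: circular v_c2 = √(μ/r₂) = 10980 m/s; transfer-apokrone v_a = √[μ(2/r₂ − 1/a_t)] = 6514 m/s.
Δv₂ = v_c2 − v_a = 4463 m/s.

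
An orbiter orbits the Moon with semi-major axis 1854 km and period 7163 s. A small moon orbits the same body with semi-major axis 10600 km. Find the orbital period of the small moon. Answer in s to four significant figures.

Kepler's third law: T² ∝ a³, so T₂ = T₁ (a₂/a₁)^(3/2).
a₂/a₁ = 5.717, (a₂/a₁)^(3/2) = 13.67.
T₂ = 7163 × 13.67 = 97920 s.

T₂ ≈ 97920 s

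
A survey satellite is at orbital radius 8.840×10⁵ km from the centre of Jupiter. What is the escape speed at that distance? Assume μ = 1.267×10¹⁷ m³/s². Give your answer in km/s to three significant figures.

r = 8.840×10⁵ km = 8.840×10⁸ m.
Escape speed v_esc = √(2μ/r) = √(2 × 1.267×10¹⁷ / 8.840×10⁸) = √(2.867×10⁸) = 16930 m/s.
= 16.93 km/s.

v_esc ≈ 16.9 km/s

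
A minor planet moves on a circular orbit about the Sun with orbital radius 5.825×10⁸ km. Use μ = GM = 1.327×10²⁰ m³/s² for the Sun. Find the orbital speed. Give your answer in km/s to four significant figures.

r = 5.825×10⁸ km = 5.825×10¹¹ m.
For a circular orbit v = √(μ/r) = √(1.327×10²⁰ / 5.825×10¹¹) = √(2.278×10⁸) = 15090 m/s.
That is 15.09 km/s.

v ≈ 15.09 km/s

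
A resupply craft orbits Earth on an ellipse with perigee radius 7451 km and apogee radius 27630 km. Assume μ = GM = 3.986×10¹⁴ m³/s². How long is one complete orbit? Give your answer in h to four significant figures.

T ≈ 6.422 h

Semi-major axis a = (r_p + r_a)/2 = (7451.0 + 27630)/2 = 17540 km = 1.754×10⁷ m.
By Kepler's third law T = 2π√(a³/μ) = 2π × 3.680×10³ = 2.312×10⁴ s.
= 6.422 h.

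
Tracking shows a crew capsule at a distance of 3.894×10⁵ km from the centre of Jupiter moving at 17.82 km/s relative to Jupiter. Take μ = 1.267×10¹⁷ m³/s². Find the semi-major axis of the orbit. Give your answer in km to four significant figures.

r = 3.894×10⁸ m.
Specific orbital energy ε = v²/2 − μ/r = (17820)²/2 − 1.267×10¹⁷/3.894×10⁸ = -1.666×10⁸ J/kg.
Since ε = −μ/(2a), a = −μ/(2ε) = 3.803×10⁸ m = 3.8026×10⁵ km.

a ≈ 3.803×10⁵ km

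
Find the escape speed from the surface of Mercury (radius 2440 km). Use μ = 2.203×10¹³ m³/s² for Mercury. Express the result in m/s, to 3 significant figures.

r = R = 2.440×10⁶ m.
Escape speed v_esc = √(2μ/r) = √(2 × 2.203×10¹³ / 2.440×10⁶) = √(1.806×10⁷) = 4249 m/s.

v_esc ≈ 4250 m/s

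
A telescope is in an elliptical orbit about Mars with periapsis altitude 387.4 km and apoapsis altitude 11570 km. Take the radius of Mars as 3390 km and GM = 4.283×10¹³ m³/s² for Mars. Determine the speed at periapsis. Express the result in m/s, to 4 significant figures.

r_p = 3390 + 387.4 = 3777.4 km = 3.7774×10⁶ m.
r_a = 3390 + 11570 = 14960 km = 1.4960×10⁷ m.
Semi-major axis a = (r_p + r_a)/2 = 9368.7 km = 9.369×10⁶ m.
Vis-viva: v² = μ(2/r − 1/a) = 4.283×10¹³ × (5.295×10⁻⁷ − 1.067×10⁻⁷) = 1.811×10⁷ m²/s².
v = 4255 m/s.

v ≈ 4255 m/s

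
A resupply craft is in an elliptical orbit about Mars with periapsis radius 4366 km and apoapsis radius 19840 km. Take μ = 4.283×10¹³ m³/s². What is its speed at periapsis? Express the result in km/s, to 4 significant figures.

Semi-major axis a = (r_p + r_a)/2 = 12103 km = 1.210×10⁷ m.
Vis-viva: v² = μ(2/r − 1/a) = 4.283×10¹³ × (4.581×10⁻⁷ − 8.262×10⁻⁸) = 1.608×10⁷ m²/s².
v = 4010 m/s = 4.010 km/s.

v ≈ 4.010 km/s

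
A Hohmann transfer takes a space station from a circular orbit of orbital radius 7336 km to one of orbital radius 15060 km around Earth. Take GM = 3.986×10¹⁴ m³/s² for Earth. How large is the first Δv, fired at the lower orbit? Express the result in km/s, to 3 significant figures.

Δv ≈ 1.18 km/s

r₁ = 7336 km = 7.336×10⁶ m.
r₂ = 15060 km = 1.506×10⁷ m.
Transfer ellipse a_t = (r₁ + r₂)/2 = 1.120×10⁷ m.
At r₁: circular v_c1 = √(μ/r₁) = 7371 m/s; transfer-perigee v_p = √[μ(2/r₁ − 1/a_t)] = 8548 m/s.
Δv₁ = v_p − v_c1 = 1177 m/s.
= 1.177 km/s.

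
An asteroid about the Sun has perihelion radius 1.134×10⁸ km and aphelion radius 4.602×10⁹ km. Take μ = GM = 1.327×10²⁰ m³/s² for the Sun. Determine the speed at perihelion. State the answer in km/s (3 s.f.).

v ≈ 47.8 km/s

Semi-major axis a = (r_p + r_a)/2 = 2.3577×10⁹ km = 2.358×10¹² m.
Vis-viva: v² = μ(2/r − 1/a) = 1.327×10²⁰ × (1.764×10⁻¹¹ − 4.241×10⁻¹³) = 2.284×10⁹ m²/s².
v = 47790 m/s = 47.79 km/s.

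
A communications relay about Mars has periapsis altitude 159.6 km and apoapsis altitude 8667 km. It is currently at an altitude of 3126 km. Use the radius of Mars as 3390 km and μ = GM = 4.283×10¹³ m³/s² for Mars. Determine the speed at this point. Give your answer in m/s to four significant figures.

v ≈ 2767 m/s

r_p = 3390 + 159.6 = 3549.6 km = 3.5496×10⁶ m.
r_a = 3390 + 8667 = 12057 km = 1.2057×10⁷ m.
r = 3390 + 3126 = 6516.0 km = 6.516×10⁶ m.
Semi-major axis a = (r_p + r_a)/2 = 7803.3 km = 7.803×10⁶ m.
Vis-viva: v² = μ(2/r − 1/a) = 4.283×10¹³ × (3.069×10⁻⁷ − 1.282×10⁻⁷) = 7.657×10⁶ m²/s².
v = 2767 m/s.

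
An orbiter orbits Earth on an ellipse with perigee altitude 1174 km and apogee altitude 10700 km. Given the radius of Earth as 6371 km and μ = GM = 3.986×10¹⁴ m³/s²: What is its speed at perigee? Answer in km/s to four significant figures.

r_p = 6371 + 1174 = 7545.0 km = 7.5450×10⁶ m.
r_a = 6371 + 10700 = 17071 km = 1.7071×10⁷ m.
Semi-major axis a = (r_p + r_a)/2 = 12308 km = 1.231×10⁷ m.
Vis-viva: v² = μ(2/r − 1/a) = 3.986×10¹⁴ × (2.651×10⁻⁷ − 8.125×10⁻⁸) = 7.327×10⁷ m²/s².
v = 8560 m/s = 8.560 km/s.

v ≈ 8.560 km/s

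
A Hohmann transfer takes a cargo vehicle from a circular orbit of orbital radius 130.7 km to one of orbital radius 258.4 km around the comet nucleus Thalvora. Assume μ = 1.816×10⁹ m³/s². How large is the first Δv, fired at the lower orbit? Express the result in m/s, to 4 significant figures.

Δv ≈ 17.97 m/s

r₁ = 130.7 km = 1.307×10⁵ m.
r₂ = 258.4 km = 2.584×10⁵ m.
Transfer ellipse a_t = (r₁ + r₂)/2 = 1.945×10⁵ m.
At r₁: circular v_c1 = √(μ/r₁) = 117.9 m/s; transfer-periapsis v_p = √[μ(2/r₁ − 1/a_t)] = 135.8 m/s.
Δv₁ = v_p − v_c1 = 17.97 m/s.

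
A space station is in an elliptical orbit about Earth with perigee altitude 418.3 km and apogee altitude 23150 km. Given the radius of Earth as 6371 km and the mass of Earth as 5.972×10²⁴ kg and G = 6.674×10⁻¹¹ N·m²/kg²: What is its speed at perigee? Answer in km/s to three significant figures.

μ = GM = 6.674×10⁻¹¹ × 5.972×10²⁴ = 3.986×10¹⁴ m³/s².
r_p = 6371 + 418.3 = 6789.3 km = 6.7893×10⁶ m.
r_a = 6371 + 23150 = 29521 km = 2.9521×10⁷ m.
Semi-major axis a = (r_p + r_a)/2 = 18155 km = 1.816×10⁷ m.
Vis-viva: v² = μ(2/r − 1/a) = 3.986×10¹⁴ × (2.946×10⁻⁷ − 5.508×10⁻⁸) = 9.546×10⁷ m²/s².
v = 9770 m/s = 9.770 km/s.

v ≈ 9.77 km/s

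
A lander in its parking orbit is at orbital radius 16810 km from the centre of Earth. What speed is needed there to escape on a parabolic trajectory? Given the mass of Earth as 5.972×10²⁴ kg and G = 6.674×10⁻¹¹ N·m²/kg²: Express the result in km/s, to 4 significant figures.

v_esc ≈ 6.886 km/s

μ = GM = 6.674×10⁻¹¹ × 5.972×10²⁴ = 3.986×10¹⁴ m³/s².
r = 16810 km = 1.681×10⁷ m.
Escape speed v_esc = √(2μ/r) = √(2 × 3.986×10¹⁴ / 1.681×10⁷) = √(4.742×10⁷) = 6886 m/s.
= 6.886 km/s.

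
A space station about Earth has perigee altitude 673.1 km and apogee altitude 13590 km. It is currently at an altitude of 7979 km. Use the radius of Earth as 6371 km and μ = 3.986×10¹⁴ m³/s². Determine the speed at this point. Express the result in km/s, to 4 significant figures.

r_p = 6371 + 673.1 = 7044.1 km = 7.0441×10⁶ m.
r_a = 6371 + 13590 = 19961 km = 1.9961×10⁷ m.
r = 6371 + 7979 = 14350 km = 1.435×10⁷ m.
Semi-major axis a = (r_p + r_a)/2 = 13503 km = 1.350×10⁷ m.
Vis-viva: v² = μ(2/r − 1/a) = 3.986×10¹⁴ × (1.394×10⁻⁷ − 7.406×10⁻⁸) = 2.603×10⁷ m²/s².
v = 5102 m/s = 5.102 km/s.

v ≈ 5.102 km/s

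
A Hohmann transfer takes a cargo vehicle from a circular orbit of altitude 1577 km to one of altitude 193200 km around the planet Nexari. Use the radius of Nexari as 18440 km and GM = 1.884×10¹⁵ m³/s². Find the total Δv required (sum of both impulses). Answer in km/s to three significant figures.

r₁ = 18440 + 1577 = 20017 km = 2.0017×10⁷ m.
r₂ = 18440 + 193200 = 211640 km = 2.1164×10⁸ m.
Transfer ellipse a_t = (r₁ + r₂)/2 = 1.158×10⁸ m.
At r₁: circular v_c1 = √(μ/r₁) = 9702 m/s; transfer-periapsis v_p = √[μ(2/r₁ − 1/a_t)] = 13110 m/s.
Δv₁ = v_p − v_c1 = 3412 m/s.
At r₂: circular v_c2 = √(μ/r₂) = 2984 m/s; transfer-apoapsis v_a = √[μ(2/r₂ − 1/a_t)] = 1240 m/s.
Δv₂ = v_c2 − v_a = 1743 m/s.
Total Δv = Δv₁ + Δv₂ = 5156 m/s = 5.156 km/s.

Δv_total ≈ 5.16 km/s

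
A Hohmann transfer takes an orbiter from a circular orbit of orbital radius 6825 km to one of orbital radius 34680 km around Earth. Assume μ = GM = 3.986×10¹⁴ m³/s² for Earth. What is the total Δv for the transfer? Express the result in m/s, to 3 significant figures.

Δv_total ≈ 3680 m/s

r₁ = 6825 km = 6.825×10⁶ m.
r₂ = 34680 km = 3.468×10⁷ m.
Transfer ellipse a_t = (r₁ + r₂)/2 = 2.075×10⁷ m.
At r₁: circular v_c1 = √(μ/r₁) = 7642 m/s; transfer-perigee v_p = √[μ(2/r₁ − 1/a_t)] = 9879 m/s.
Δv₁ = v_p − v_c1 = 2237 m/s.
At r₂: circular v_c2 = √(μ/r₂) = 3390 m/s; transfer-apogee v_a = √[μ(2/r₂ − 1/a_t)] = 1944 m/s.
Δv₂ = v_c2 − v_a = 1446 m/s.
Total Δv = Δv₁ + Δv₂ = 3683 m/s.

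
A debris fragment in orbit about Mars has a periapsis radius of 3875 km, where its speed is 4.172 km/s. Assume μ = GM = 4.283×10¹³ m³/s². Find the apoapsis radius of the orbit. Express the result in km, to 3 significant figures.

apoapsis radius ≈ 14300 km

r_p = 3.875×10⁶ m.
Specific energy ε = v²/2 − μ/r = -2.350×10⁶ J/kg, so a = −μ/(2ε) = 9.112×10⁶ m.
The apsides satisfy r_p + r_a = 2a, so the apoapsis radius is 2a − r_p = 1.435×10⁷ m = 14350 km.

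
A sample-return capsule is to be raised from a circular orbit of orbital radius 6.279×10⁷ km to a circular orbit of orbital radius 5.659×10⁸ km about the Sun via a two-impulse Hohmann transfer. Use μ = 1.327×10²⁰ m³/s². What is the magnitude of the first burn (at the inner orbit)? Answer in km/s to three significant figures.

Δv ≈ 15.7 km/s

r₁ = 6.279×10⁷ km = 6.279×10¹⁰ m.
r₂ = 5.659×10⁸ km = 5.659×10¹¹ m.
Transfer ellipse a_t = (r₁ + r₂)/2 = 3.143×10¹¹ m.
At r₁: circular v_c1 = √(μ/r₁) = 45970 m/s; transfer-perihelion v_p = √[μ(2/r₁ − 1/a_t)] = 61680 m/s.
Δv₁ = v_p − v_c1 = 15710 m/s.
= 15.71 km/s.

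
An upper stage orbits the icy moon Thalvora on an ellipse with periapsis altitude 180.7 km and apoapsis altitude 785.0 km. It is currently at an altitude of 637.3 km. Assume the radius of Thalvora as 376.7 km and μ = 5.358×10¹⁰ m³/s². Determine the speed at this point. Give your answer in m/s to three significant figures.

r_p = 376.7 + 180.7 = 557.40 km = 5.5740×10⁵ m.
r_a = 376.7 + 785.0 = 1161.7 km = 1.1617×10⁶ m.
r = 376.7 + 637.3 = 1014.0 km = 1.014×10⁶ m.
Semi-major axis a = (r_p + r_a)/2 = 859.55 km = 8.596×10⁵ m.
Vis-viva: v² = μ(2/r − 1/a) = 5.358×10¹⁰ × (1.972×10⁻⁶ − 1.163×10⁻⁶) = 4.335×10⁴ m²/s².
v = 208.2 m/s.

v ≈ 208 m/s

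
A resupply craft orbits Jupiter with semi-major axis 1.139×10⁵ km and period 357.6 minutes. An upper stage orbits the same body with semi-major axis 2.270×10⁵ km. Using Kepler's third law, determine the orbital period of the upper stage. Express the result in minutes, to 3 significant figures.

T₂ ≈ 1010 minutes

Kepler's third law: T² ∝ a³, so T₂ = T₁ (a₂/a₁)^(3/2).
a₂/a₁ = 1.993, (a₂/a₁)^(3/2) = 2.814.
T₂ = 357.6 × 2.814 = 1006 minutes.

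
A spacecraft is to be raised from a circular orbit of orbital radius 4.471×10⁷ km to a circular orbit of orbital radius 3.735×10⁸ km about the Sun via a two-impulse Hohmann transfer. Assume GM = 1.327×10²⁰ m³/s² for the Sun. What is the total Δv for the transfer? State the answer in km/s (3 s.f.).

r₁ = 4.471×10⁷ km = 4.471×10¹⁰ m.
r₂ = 3.735×10⁸ km = 3.735×10¹¹ m.
Transfer ellipse a_t = (r₁ + r₂)/2 = 2.091×10¹¹ m.
At r₁: circular v_c1 = √(μ/r₁) = 54480 m/s; transfer-perihelion v_p = √[μ(2/r₁ − 1/a_t)] = 72810 m/s.
Δv₁ = v_p − v_c1 = 18330 m/s.
At r₂: circular v_c2 = √(μ/r₂) = 18850 m/s; transfer-aphelion v_a = √[μ(2/r₂ − 1/a_t)] = 8716 m/s.
Δv₂ = v_c2 − v_a = 10130 m/s.
Total Δv = Δv₁ + Δv₂ = 28460 m/s = 28.46 km/s.

Δv_total ≈ 28.5 km/s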